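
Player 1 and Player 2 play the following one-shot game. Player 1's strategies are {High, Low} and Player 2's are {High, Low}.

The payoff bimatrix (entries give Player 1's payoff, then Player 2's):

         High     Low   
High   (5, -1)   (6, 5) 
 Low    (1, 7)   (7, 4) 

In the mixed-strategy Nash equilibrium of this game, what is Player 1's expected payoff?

First find q, the probability Player 2 plays High, from Player 1's indifference between High and Low: 5q + 6(1−q) = q + 7(1−q), giving q = 1/5.
Since Player 1 is indifferent in equilibrium, Player 1's expected payoff equals the payoff from either row against (1/5, 4/5). Using High: 5(1/5) + 6(4/5) = 29/5.

29/5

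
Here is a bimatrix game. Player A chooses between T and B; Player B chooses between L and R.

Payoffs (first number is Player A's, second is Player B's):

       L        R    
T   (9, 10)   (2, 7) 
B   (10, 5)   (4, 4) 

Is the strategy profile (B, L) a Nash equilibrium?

Yes

At (B, L), Player A earns 10; switching to T would give 9, so Player A has no profitable deviation.
Player B earns 5; switching to R would give 4, so Player B has no profitable deviation.
Neither player can gain by a unilateral deviation, so this profile is a Nash equilibrium.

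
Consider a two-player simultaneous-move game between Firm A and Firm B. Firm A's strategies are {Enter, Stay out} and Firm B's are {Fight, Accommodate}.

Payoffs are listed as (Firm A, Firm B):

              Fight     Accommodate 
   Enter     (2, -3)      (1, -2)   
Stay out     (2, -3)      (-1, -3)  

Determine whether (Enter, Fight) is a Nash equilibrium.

No

At (Enter, Fight), Firm A earns 2; switching to Stay out would give 2, so Firm A has no profitable deviation.
Firm B earns -3; switching to Accommodate would give -2, so Firm B would deviate.
Since at least one player can profitably deviate, this is not a Nash equilibrium.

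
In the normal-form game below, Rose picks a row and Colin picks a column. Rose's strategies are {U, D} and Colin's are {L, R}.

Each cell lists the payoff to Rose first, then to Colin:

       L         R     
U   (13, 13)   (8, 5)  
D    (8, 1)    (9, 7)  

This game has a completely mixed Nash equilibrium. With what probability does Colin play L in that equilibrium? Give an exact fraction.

Let q be the probability that Colin plays L. In a completely mixed equilibrium, Rose must be indifferent between U and D.
Rose's expected payoff from U is 13q + 8(1−q); from D it is 8q + 9(1−q).
Setting these equal: 5q + 8 = −q + 9, so q = 1/6.

1/6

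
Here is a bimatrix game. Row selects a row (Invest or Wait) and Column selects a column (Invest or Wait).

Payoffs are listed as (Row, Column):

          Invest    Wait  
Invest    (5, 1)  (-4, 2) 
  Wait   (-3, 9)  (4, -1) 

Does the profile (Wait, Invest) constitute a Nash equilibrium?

No

At (Wait, Invest), Row earns -3; switching to Invest would give 5, so Row would deviate.
Column earns 9; switching to Wait would give -1, so Column has no profitable deviation.
Since at least one player can profitably deviate, this is not a Nash equilibrium.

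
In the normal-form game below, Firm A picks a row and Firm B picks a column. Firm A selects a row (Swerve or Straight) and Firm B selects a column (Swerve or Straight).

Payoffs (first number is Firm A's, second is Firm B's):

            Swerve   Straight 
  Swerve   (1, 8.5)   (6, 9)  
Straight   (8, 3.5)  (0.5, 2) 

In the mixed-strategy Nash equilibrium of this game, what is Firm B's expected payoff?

First find x, the probability Firm A plays Swerve, from Firm B's indifference between Swerve and Straight: 8.5x + 3.5(1−x) = 9x + 2(1−x), giving x = 3/4.
Since Firm B is indifferent in equilibrium, Firm B's expected payoff equals the payoff from either column against (3/4, 1/4). Using Swerve: 8.5(3/4) + 3.5(1/4) = 29/4.

29/4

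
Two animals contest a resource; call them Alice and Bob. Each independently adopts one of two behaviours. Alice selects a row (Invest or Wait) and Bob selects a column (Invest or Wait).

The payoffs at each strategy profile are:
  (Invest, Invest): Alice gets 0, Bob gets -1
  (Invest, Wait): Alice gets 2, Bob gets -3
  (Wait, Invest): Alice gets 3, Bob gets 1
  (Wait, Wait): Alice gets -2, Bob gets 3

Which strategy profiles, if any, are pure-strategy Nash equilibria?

(Invest, Invest): Alice prefers Wait (3 > 0) — not an equilibrium.
(Invest, Wait): Bob prefers Invest (-1 > -3) — not an equilibrium.
(Wait, Invest): Bob prefers Wait (3 > 1) — not an equilibrium.
(Wait, Wait): Alice prefers Invest (2 > -2) — not an equilibrium.

none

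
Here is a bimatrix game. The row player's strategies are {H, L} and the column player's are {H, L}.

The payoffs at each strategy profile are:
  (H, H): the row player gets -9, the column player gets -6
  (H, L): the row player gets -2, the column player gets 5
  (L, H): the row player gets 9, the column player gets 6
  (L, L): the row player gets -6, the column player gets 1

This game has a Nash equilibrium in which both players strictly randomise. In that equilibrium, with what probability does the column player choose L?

9/11

Let q be the probability that the column player plays H. In a completely mixed equilibrium, the row player must be indifferent between H and L.
The row player's expected payoff from H is −9q − 2(1−q); from L it is 9q − 6(1−q).
Setting these equal: −7q − 2 = 15q − 6, so q = 2/11.
Therefore the column player plays L with probability 1 − 2/11 = 9/11.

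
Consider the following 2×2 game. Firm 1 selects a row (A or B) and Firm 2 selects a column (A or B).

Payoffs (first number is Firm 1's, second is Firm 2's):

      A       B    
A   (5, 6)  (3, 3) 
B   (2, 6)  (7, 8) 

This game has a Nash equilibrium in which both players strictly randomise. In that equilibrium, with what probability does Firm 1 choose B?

3/5

Let r be the probability that Firm 1 plays A. In a completely mixed equilibrium, Firm 2 must be indifferent between A and B.
Firm 2's expected payoff from A is 6r + 6(1−r); from B it is 3r + 8(1−r).
Setting these equal: 6 = −5r + 8, so r = 2/5.
Therefore Firm 1 plays B with probability 1 − 2/5 = 3/5.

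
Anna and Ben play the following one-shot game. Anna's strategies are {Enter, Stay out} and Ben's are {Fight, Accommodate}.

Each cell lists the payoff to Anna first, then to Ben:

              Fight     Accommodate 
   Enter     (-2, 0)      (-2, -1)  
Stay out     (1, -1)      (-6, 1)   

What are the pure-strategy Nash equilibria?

(Enter, Fight): Anna prefers Stay out (1 > -2) — not an equilibrium.
(Enter, Accommodate): Ben prefers Fight (0 > -1) — not an equilibrium.
(Stay out, Fight): Ben prefers Accommodate (1 > -1) — not an equilibrium.
(Stay out, Accommodate): Anna prefers Enter (-2 > -6) — not an equilibrium.

none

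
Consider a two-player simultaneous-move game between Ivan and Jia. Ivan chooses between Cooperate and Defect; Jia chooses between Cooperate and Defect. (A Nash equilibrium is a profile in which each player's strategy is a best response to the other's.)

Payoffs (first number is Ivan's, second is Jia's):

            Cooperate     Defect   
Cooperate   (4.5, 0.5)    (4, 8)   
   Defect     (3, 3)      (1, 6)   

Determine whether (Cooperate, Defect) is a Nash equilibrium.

Yes

At (Cooperate, Defect), Ivan earns 4; switching to Defect would give 1, so Ivan has no profitable deviation.
Jia earns 8; switching to Cooperate would give 0.5, so Jia has no profitable deviation.
Neither player can gain by a unilateral deviation, so this profile is a Nash equilibrium.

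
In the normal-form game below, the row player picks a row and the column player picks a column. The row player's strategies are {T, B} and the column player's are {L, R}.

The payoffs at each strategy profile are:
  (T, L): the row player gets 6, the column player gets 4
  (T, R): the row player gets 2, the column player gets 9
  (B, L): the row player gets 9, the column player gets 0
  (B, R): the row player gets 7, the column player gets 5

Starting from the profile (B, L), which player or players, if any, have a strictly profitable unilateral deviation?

The row player at (B, L) earns 9; deviating to T yields 6 — not better.
The column player earns 0; deviating to R yields 5 — a strict improvement.
Only the column player has a strictly profitable deviation.

The column player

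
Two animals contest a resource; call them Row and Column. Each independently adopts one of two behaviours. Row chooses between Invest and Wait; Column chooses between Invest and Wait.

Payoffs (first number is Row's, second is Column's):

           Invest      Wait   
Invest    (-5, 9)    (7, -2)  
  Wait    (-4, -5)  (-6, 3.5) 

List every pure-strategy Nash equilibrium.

(Invest, Invest): Row prefers Wait (-4 > -5) — not an equilibrium.
(Invest, Wait): Column prefers Invest (9 > -2) — not an equilibrium.
(Wait, Invest): Column prefers Wait (3.5 > -5) — not an equilibrium.
(Wait, Wait): Row prefers Invest (7 > -6) — not an equilibrium.

none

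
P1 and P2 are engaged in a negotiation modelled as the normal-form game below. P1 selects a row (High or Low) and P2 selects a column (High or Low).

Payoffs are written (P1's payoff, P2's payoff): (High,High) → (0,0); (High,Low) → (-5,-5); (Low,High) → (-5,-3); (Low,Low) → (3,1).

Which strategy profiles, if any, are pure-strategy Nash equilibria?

(High, High): P1 gets 0 ≥ -5 from Low, and P2 gets 0 ≥ -5 from Low — Nash equilibrium.
(High, Low): P1 prefers Low (3 > -5); P2 prefers High (0 > -5) — not an equilibrium.
(Low, High): P1 prefers High (0 > -5); P2 prefers Low (1 > -3) — not an equilibrium.
(Low, Low): P1 gets 3 ≥ -5 from High, and P2 gets 1 ≥ -3 from High — Nash equilibrium.

(High, High) and (Low, Low)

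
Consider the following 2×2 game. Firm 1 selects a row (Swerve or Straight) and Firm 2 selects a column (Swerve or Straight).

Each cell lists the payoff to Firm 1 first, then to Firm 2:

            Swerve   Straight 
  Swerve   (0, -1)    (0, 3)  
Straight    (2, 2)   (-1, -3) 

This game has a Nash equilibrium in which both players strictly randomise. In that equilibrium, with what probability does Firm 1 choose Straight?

Let p be the probability that Firm 1 plays Swerve. In a completely mixed equilibrium, Firm 2 must be indifferent between Swerve and Straight.
Firm 2's expected payoff from Swerve is −p + 2(1−p); from Straight it is 3p − 3(1−p).
Setting these equal: −3p + 2 = 6p − 3, so p = 5/9.
Therefore Firm 1 plays Straight with probability 1 − 5/9 = 4/9.

4/9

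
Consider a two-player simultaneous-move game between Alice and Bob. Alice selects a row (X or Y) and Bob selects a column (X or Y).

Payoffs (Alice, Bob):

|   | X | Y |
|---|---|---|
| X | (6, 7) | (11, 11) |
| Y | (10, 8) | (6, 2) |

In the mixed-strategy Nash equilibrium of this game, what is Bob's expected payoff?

First find p, the probability Alice plays X, from Bob's indifference between X and Y: 7p + 8(1−p) = 11p + 2(1−p), giving p = 3/5.
Since Bob is indifferent in equilibrium, Bob's expected payoff equals the payoff from either column against (3/5, 2/5). Using X: 7(3/5) + 8(2/5) = 37/5.

37/5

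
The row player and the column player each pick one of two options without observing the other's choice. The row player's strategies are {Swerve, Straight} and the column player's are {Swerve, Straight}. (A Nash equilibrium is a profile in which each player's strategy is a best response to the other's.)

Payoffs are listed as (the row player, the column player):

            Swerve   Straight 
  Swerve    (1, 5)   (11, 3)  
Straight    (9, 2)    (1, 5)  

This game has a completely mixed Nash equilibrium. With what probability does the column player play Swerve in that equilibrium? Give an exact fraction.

5/9

Let c be the probability that the column player plays Swerve. In a completely mixed equilibrium, the row player must be indifferent between Swerve and Straight.
The row player's expected payoff from Swerve is c + 11(1−c); from Straight it is 9c + (1−c).
Setting these equal: −10c + 11 = 8c + 1, so c = 5/9.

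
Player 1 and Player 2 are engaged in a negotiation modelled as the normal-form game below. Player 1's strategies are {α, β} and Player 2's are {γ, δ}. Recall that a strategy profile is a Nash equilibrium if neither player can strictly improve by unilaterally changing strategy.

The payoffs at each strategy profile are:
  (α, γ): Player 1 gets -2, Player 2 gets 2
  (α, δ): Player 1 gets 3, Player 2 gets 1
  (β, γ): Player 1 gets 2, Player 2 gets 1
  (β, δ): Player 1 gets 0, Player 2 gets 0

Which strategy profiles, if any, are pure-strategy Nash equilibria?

(β, γ)

(α, γ): Player 1 prefers β (2 > -2) — not an equilibrium.
(α, δ): Player 2 prefers γ (2 > 1) — not an equilibrium.
(β, γ): Player 1 gets 2 ≥ -2 from α, and Player 2 gets 1 ≥ 0 from δ — Nash equilibrium.
(β, δ): Player 1 prefers α (3 > 0); Player 2 prefers γ (1 > 0) — not an equilibrium.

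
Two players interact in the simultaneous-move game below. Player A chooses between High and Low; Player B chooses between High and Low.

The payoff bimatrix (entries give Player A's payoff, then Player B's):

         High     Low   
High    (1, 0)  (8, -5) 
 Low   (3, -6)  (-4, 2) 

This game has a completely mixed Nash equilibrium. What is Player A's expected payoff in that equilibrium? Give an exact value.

First find q, the probability Player B plays High, from Player A's indifference between High and Low: q + 8(1−q) = 3q − 4(1−q), giving q = 6/7.
Since Player A is indifferent in equilibrium, Player A's expected payoff equals the payoff from either row against (6/7, 1/7). Using High: (6/7) + 8(1/7) = 2.

2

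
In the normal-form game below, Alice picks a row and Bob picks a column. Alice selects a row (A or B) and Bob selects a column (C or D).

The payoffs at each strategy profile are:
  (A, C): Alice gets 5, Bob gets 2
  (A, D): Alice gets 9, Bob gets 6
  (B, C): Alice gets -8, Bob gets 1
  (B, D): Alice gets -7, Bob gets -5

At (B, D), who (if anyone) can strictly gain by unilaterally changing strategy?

Alice at (B, D) earns -7; deviating to A yields 9 — a strict improvement.
Bob earns -5; deviating to C yields 1 — a strict improvement.
Both Alice and Bob have strictly profitable deviations.

Both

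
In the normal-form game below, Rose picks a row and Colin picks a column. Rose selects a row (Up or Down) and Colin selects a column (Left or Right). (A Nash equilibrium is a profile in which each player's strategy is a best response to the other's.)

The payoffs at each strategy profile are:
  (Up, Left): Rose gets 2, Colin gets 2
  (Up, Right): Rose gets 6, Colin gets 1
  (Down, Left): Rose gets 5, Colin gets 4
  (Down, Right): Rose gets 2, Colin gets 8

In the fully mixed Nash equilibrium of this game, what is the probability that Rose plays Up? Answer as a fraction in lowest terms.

Let x be the probability that Rose plays Up. In a completely mixed equilibrium, Colin must be indifferent between Left and Right.
Colin's expected payoff from Left is 2x + 4(1−x); from Right it is x + 8(1−x).
Setting these equal: −2x + 4 = −7x + 8, so x = 4/5.

4/5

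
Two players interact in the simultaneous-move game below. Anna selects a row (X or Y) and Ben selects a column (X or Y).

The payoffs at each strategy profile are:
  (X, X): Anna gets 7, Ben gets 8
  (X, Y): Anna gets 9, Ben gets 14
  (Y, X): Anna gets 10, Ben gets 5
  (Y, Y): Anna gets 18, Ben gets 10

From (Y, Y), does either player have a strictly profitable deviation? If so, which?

Anna at (Y, Y) earns 18; deviating to X yields 9 — not better.
Ben earns 10; deviating to X yields 5 — not better.
Neither player can strictly improve; the profile is a Nash equilibrium.

Neither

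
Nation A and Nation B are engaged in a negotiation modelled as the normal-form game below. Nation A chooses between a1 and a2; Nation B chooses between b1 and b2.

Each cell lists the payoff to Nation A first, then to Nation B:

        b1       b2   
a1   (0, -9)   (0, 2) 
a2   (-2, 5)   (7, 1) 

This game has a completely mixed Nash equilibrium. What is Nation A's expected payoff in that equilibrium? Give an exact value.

First find y, the probability Nation B plays b1, from Nation A's indifference between a1 and a2: 0 = −2y + 7(1−y), giving y = 7/9.
Since Nation A is indifferent in equilibrium, Nation A's expected payoff equals the payoff from either row against (7/9, 2/9). Using a1: 0 = 0.

0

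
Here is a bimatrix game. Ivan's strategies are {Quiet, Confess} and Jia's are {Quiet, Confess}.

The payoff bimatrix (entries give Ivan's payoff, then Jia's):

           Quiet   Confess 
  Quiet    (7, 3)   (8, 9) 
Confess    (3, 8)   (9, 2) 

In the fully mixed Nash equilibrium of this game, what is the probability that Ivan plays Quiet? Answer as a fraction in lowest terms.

Let r be the probability that Ivan plays Quiet. In a completely mixed equilibrium, Jia must be indifferent between Quiet and Confess.
Jia's expected payoff from Quiet is 3r + 8(1−r); from Confess it is 9r + 2(1−r).
Setting these equal: −5r + 8 = 7r + 2, so r = 1/2.

1/2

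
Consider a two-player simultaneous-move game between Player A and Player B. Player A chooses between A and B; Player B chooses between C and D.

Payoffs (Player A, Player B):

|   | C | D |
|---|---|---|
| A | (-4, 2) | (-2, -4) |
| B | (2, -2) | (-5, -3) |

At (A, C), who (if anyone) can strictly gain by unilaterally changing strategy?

Player A at (A, C) earns -4; deviating to B yields 2 — a strict improvement.
Player B earns 2; deviating to D yields -4 — not better.
Only Player A has a strictly profitable deviation.

Player A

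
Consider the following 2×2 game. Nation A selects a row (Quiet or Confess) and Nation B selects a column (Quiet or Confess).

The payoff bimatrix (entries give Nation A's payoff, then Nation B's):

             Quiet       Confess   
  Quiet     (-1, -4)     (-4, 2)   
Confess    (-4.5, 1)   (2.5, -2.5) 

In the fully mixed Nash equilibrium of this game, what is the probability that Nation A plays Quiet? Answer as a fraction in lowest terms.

Let p be the probability that Nation A plays Quiet. In a completely mixed equilibrium, Nation B must be indifferent between Quiet and Confess.
Nation B's expected payoff from Quiet is −4p + (1−p); from Confess it is 2p − 2.5(1−p).
Setting these equal: −5p + 1 = 4.5p − 2.5, so p = 7/19.

7/19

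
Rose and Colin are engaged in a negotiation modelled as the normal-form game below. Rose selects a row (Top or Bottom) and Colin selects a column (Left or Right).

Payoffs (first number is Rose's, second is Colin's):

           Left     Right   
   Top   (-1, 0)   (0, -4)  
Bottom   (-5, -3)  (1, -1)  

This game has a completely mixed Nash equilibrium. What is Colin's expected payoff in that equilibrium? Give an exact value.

First find x, the probability Rose plays Top, from Colin's indifference between Left and Right: −3(1−x) = −4x − (1−x), giving x = 1/3.
Since Colin is indifferent in equilibrium, Colin's expected payoff equals the payoff from either column against (1/3, 2/3). Using Left: −3(2/3) = -2.

-2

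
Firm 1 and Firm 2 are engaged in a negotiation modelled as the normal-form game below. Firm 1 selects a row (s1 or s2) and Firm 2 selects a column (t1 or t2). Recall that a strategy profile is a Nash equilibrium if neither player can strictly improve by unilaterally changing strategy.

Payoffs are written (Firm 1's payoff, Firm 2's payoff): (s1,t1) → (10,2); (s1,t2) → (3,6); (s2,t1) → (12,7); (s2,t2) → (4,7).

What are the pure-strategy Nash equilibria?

(s2, t1) and (s2, t2)

(s1, t1): Firm 1 prefers s2 (12 > 10); Firm 2 prefers t2 (6 > 2) — not an equilibrium.
(s1, t2): Firm 1 prefers s2 (4 > 3) — not an equilibrium.
(s2, t1): Firm 1 gets 12 ≥ 10 from s1, and Firm 2 gets 7 ≥ 7 from t2 — Nash equilibrium.
(s2, t2): Firm 1 gets 4 ≥ 3 from s1, and Firm 2 gets 7 ≥ 7 from t1 — Nash equilibrium.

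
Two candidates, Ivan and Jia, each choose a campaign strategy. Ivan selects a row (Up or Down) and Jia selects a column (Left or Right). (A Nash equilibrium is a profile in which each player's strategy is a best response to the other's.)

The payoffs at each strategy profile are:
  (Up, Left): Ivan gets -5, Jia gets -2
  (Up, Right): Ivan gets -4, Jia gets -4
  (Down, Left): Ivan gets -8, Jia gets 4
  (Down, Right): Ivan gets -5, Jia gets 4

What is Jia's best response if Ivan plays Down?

Against Down, Jia earns 4 from Left and 4 from Right.
So either strategy is a best response.

either — both Left and Right are best responses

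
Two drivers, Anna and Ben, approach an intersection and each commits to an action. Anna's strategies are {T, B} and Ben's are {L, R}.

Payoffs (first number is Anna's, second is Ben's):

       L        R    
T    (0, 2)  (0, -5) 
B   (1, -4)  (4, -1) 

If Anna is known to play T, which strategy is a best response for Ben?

L

Against T, Ben earns 2 from L and -5 from R.
So L is the best response.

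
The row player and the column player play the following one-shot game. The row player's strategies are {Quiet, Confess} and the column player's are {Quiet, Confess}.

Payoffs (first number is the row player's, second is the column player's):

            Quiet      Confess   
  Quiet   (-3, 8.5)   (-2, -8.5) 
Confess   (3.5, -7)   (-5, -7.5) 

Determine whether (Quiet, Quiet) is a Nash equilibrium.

No

At (Quiet, Quiet), the row player earns -3; switching to Confess would give 3.5, so the row player would deviate.
The column player earns 8.5; switching to Confess would give -8.5, so the column player has no profitable deviation.
Since at least one player can profitably deviate, this is not a Nash equilibrium.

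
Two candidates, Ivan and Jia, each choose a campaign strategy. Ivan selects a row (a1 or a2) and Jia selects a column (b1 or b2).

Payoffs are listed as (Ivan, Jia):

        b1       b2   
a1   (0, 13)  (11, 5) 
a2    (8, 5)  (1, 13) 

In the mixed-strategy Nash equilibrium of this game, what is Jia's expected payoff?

9

First find x, the probability Ivan plays a1, from Jia's indifference between b1 and b2: 13x + 5(1−x) = 5x + 13(1−x), giving x = 1/2.
Since Jia is indifferent in equilibrium, Jia's expected payoff equals the payoff from either column against (1/2, 1/2). Using b1: 13(1/2) + 5(1/2) = 9.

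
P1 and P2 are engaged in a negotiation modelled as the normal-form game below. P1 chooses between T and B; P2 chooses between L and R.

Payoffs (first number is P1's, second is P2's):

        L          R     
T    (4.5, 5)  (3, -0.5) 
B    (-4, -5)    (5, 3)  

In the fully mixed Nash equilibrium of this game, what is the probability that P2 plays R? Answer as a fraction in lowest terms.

Let q be the probability that P2 plays L. In a completely mixed equilibrium, P1 must be indifferent between T and B.
P1's expected payoff from T is 4.5q + 3(1−q); from B it is −4q + 5(1−q).
Setting these equal: 1.5q + 3 = −9q + 5, so q = 4/21.
Therefore P2 plays R with probability 1 − 4/21 = 17/21.

17/21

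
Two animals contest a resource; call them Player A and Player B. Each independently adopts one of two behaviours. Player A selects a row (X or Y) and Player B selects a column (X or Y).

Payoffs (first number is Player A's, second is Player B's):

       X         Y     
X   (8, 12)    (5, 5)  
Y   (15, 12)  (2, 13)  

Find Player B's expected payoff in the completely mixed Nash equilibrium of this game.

12

First find p, the probability Player A plays X, from Player B's indifference between X and Y: 12p + 12(1−p) = 5p + 13(1−p), giving p = 1/8.
Since Player B is indifferent in equilibrium, Player B's expected payoff equals the payoff from either column against (1/8, 7/8). Using X: 12(1/8) + 12(7/8) = 12.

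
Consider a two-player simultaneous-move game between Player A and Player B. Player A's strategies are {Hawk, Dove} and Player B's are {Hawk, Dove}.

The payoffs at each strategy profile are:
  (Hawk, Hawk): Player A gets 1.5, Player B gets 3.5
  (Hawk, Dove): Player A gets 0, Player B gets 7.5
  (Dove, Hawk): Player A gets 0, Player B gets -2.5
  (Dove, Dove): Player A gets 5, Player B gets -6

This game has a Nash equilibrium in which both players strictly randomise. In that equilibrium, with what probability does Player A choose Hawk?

Let p be the probability that Player A plays Hawk. In a completely mixed equilibrium, Player B must be indifferent between Hawk and Dove.
Player B's expected payoff from Hawk is 3.5p − 2.5(1−p); from Dove it is 7.5p − 6(1−p).
Setting these equal: 6p − 2.5 = 13.5p − 6, so p = 7/15.

7/15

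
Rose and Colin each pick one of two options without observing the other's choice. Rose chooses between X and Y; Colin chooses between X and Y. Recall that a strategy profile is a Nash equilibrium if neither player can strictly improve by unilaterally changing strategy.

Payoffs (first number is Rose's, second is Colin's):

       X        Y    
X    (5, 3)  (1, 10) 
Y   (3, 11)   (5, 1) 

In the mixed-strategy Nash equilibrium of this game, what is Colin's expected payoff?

First find p, the probability Rose plays X, from Colin's indifference between X and Y: 3p + 11(1−p) = 10p + (1−p), giving p = 10/17.
Since Colin is indifferent in equilibrium, Colin's expected payoff equals the payoff from either column against (10/17, 7/17). Using X: 3(10/17) + 11(7/17) = 107/17.

107/17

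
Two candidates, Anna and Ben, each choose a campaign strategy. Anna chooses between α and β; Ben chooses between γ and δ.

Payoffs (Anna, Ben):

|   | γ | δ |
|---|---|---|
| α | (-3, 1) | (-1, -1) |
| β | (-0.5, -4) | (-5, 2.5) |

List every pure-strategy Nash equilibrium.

none

(α, γ): Anna prefers β (-0.5 > -3) — not an equilibrium.
(α, δ): Ben prefers γ (1 > -1) — not an equilibrium.
(β, γ): Ben prefers δ (2.5 > -4) — not an equilibrium.
(β, δ): Anna prefers α (-1 > -5) — not an equilibrium.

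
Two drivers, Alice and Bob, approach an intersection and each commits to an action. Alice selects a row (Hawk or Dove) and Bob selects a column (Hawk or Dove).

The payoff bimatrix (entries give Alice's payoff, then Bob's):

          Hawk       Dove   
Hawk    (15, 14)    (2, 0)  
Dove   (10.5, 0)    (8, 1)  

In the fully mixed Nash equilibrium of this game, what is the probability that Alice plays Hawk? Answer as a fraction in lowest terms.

1/15

Let x be the probability that Alice plays Hawk. In a completely mixed equilibrium, Bob must be indifferent between Hawk and Dove.
Bob's expected payoff from Hawk is 14x; from Dove it is (1−x).
Setting these equal: 14x = −x + 1, so x = 1/15.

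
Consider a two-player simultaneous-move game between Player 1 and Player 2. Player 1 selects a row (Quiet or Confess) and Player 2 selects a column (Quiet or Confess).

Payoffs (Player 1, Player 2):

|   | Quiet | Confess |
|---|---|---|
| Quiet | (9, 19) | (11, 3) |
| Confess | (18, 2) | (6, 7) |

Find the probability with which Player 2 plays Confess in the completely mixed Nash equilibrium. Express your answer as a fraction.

9/14

Let y be the probability that Player 2 plays Quiet. In a completely mixed equilibrium, Player 1 must be indifferent between Quiet and Confess.
Player 1's expected payoff from Quiet is 9y + 11(1−y); from Confess it is 18y + 6(1−y).
Setting these equal: −2y + 11 = 12y + 6, so y = 5/14.
Therefore Player 2 plays Confess with probability 1 − 5/14 = 9/14.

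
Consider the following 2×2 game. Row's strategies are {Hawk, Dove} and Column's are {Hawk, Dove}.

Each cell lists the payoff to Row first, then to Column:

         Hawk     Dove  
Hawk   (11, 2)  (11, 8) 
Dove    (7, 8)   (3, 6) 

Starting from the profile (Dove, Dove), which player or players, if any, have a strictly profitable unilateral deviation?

Both

Row at (Dove, Dove) earns 3; deviating to Hawk yields 11 — a strict improvement.
Column earns 6; deviating to Hawk yields 8 — a strict improvement.
Both Row and Column have strictly profitable deviations.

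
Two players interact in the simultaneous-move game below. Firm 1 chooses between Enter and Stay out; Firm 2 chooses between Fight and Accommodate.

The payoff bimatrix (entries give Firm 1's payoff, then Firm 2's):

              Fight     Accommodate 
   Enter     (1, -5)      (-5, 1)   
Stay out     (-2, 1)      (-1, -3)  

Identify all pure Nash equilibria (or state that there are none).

(Enter, Fight): Firm 2 prefers Accommodate (1 > -5) — not an equilibrium.
(Enter, Accommodate): Firm 1 prefers Stay out (-1 > -5) — not an equilibrium.
(Stay out, Fight): Firm 1 prefers Enter (1 > -2) — not an equilibrium.
(Stay out, Accommodate): Firm 2 prefers Fight (1 > -3) — not an equilibrium.

none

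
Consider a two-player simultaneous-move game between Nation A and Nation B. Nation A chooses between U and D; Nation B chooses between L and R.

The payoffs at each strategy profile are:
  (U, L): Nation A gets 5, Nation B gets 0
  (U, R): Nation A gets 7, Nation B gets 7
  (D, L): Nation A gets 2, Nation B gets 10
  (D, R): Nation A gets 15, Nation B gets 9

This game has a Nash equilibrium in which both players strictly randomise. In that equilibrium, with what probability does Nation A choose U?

Let p be the probability that Nation A plays U. In a completely mixed equilibrium, Nation B must be indifferent between L and R.
Nation B's expected payoff from L is 10(1−p); from R it is 7p + 9(1−p).
Setting these equal: −10p + 10 = −2p + 9, so p = 1/8.

1/8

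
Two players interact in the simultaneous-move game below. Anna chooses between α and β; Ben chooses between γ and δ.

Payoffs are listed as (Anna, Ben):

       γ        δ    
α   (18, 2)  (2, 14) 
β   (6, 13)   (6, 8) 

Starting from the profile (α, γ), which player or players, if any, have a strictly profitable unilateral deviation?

Anna at (α, γ) earns 18; deviating to β yields 6 — not better.
Ben earns 2; deviating to δ yields 14 — a strict improvement.
Only Ben has a strictly profitable deviation.

Ben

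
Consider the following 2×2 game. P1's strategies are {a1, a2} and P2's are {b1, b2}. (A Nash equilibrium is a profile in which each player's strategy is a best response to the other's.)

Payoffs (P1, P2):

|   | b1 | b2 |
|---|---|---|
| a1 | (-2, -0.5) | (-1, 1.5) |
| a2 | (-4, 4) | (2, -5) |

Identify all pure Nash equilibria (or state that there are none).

(a1, b1): P2 prefers b2 (1.5 > -0.5) — not an equilibrium.
(a1, b2): P1 prefers a2 (2 > -1) — not an equilibrium.
(a2, b1): P1 prefers a1 (-2 > -4) — not an equilibrium.
(a2, b2): P2 prefers b1 (4 > -5) — not an equilibrium.

none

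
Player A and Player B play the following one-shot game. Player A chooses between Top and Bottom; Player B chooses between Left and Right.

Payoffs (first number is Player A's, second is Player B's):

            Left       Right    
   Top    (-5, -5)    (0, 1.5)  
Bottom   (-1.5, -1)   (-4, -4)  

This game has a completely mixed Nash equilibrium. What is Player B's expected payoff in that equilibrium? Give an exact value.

First find p, the probability Player A plays Top, from Player B's indifference between Left and Right: −5p − (1−p) = 1.5p − 4(1−p), giving p = 6/19.
Since Player B is indifferent in equilibrium, Player B's expected payoff equals the payoff from either column against (6/19, 13/19). Using Left: −5(6/19) − (13/19) = -43/19.

-43/19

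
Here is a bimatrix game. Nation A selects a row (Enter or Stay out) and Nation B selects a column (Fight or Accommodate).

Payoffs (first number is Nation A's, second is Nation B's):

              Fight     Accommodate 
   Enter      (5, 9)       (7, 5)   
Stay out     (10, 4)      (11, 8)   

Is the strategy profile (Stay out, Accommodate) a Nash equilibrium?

Yes

At (Stay out, Accommodate), Nation A earns 11; switching to Enter would give 7, so Nation A has no profitable deviation.
Nation B earns 8; switching to Fight would give 4, so Nation B has no profitable deviation.
Neither player can gain by a unilateral deviation, so this profile is a Nash equilibrium.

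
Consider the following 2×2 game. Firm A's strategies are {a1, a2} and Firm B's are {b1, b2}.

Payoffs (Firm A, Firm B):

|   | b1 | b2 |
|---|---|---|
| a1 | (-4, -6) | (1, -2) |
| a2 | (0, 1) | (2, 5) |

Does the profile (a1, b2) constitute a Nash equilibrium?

No

At (a1, b2), Firm A earns 1; switching to a2 would give 2, so Firm A would deviate.
Firm B earns -2; switching to b1 would give -6, so Firm B has no profitable deviation.
Since at least one player can profitably deviate, this is not a Nash equilibrium.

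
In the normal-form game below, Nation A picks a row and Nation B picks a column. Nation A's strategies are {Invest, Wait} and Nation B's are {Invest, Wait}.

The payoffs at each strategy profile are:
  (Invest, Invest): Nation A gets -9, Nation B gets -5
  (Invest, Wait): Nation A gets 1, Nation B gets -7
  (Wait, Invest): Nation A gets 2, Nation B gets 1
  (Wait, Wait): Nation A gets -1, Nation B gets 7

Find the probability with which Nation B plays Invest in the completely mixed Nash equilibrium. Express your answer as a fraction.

Let q be the probability that Nation B plays Invest. In a completely mixed equilibrium, Nation A must be indifferent between Invest and Wait.
Nation A's expected payoff from Invest is −9q + (1−q); from Wait it is 2q − (1−q).
Setting these equal: −10q + 1 = 3q − 1, so q = 2/13.

2/13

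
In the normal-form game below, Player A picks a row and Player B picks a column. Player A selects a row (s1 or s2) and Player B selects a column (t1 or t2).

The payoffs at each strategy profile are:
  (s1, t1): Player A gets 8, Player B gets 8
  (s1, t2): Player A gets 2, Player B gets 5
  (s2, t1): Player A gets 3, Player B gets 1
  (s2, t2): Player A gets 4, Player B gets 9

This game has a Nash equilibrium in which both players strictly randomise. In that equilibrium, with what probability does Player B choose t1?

2/7

Let y be the probability that Player B plays t1. In a completely mixed equilibrium, Player A must be indifferent between s1 and s2.
Player A's expected payoff from s1 is 8y + 2(1−y); from s2 it is 3y + 4(1−y).
Setting these equal: 6y + 2 = −y + 4, so y = 2/7.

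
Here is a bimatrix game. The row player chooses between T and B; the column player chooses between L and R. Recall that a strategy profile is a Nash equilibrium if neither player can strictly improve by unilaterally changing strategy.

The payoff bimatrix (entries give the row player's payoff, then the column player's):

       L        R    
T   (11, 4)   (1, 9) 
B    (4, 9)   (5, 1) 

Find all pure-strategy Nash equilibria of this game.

(T, L): the column player prefers R (9 > 4) — not an equilibrium.
(T, R): the row player prefers B (5 > 1) — not an equilibrium.
(B, L): the row player prefers T (11 > 4) — not an equilibrium.
(B, R): the column player prefers L (9 > 1) — not an equilibrium.

none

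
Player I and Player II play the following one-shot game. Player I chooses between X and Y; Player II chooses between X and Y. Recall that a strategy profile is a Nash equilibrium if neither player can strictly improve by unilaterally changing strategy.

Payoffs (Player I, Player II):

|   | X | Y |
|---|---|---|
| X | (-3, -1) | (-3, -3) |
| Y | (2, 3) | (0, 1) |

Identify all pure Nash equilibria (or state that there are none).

(Y, X)

(X, X): Player I prefers Y (2 > -3) — not an equilibrium.
(X, Y): Player I prefers Y (0 > -3); Player II prefers X (-1 > -3) — not an equilibrium.
(Y, X): Player I gets 2 ≥ -3 from X, and Player II gets 3 ≥ 1 from Y — Nash equilibrium.
(Y, Y): Player II prefers X (3 > 1) — not an equilibrium.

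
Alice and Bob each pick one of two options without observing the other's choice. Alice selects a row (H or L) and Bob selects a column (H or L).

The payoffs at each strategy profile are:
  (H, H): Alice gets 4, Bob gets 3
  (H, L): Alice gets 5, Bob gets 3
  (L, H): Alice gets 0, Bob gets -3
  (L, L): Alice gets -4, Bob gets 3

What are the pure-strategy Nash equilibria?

(H, H): Alice gets 4 ≥ 0 from L, and Bob gets 3 ≥ 3 from L — Nash equilibrium.
(H, L): Alice gets 5 ≥ -4 from L, and Bob gets 3 ≥ 3 from H — Nash equilibrium.
(L, H): Alice prefers H (4 > 0); Bob prefers L (3 > -3) — not an equilibrium.
(L, L): Alice prefers H (5 > -4) — not an equilibrium.

(H, H) and (H, L)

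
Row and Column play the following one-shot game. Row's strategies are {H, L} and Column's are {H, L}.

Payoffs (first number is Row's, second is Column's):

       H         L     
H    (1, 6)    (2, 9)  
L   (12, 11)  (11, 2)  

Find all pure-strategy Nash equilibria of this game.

(L, H)

(H, H): Row prefers L (12 > 1); Column prefers L (9 > 6) — not an equilibrium.
(H, L): Row prefers L (11 > 2) — not an equilibrium.
(L, H): Row gets 12 ≥ 1 from H, and Column gets 11 ≥ 2 from L — Nash equilibrium.
(L, L): Column prefers H (11 > 2) — not an equilibrium.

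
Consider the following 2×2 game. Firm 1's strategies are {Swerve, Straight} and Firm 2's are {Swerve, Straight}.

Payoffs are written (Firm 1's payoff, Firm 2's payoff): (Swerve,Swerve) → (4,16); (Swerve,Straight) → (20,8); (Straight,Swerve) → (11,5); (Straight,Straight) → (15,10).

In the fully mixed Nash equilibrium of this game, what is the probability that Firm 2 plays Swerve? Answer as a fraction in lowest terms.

Let y be the probability that Firm 2 plays Swerve. In a completely mixed equilibrium, Firm 1 must be indifferent between Swerve and Straight.
Firm 1's expected payoff from Swerve is 4y + 20(1−y); from Straight it is 11y + 15(1−y).
Setting these equal: −16y + 20 = −4y + 15, so y = 5/12.

5/12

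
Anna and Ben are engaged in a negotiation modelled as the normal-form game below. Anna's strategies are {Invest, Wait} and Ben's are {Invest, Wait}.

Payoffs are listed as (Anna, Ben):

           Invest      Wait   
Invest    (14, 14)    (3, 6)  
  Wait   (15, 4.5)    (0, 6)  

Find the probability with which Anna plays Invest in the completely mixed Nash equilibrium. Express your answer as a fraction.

3/19

Let r be the probability that Anna plays Invest. In a completely mixed equilibrium, Ben must be indifferent between Invest and Wait.
Ben's expected payoff from Invest is 14r + 4.5(1−r); from Wait it is 6r + 6(1−r).
Setting these equal: 9.5r + 4.5 = 6, so r = 3/19.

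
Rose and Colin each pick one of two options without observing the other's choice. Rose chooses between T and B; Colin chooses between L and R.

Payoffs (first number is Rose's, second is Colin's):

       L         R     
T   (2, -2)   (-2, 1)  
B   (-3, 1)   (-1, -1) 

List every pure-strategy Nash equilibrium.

none

(T, L): Colin prefers R (1 > -2) — not an equilibrium.
(T, R): Rose prefers B (-1 > -2) — not an equilibrium.
(B, L): Rose prefers T (2 > -3) — not an equilibrium.
(B, R): Colin prefers L (1 > -1) — not an equilibrium.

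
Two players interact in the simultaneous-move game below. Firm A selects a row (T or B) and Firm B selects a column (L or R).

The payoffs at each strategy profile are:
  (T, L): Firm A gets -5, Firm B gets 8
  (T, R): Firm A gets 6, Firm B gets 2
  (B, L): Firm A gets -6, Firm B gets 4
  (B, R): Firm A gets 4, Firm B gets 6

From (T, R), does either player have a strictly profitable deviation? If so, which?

Firm B

Firm A at (T, R) earns 6; deviating to B yields 4 — not better.
Firm B earns 2; deviating to L yields 8 — a strict improvement.
Only Firm B has a strictly profitable deviation.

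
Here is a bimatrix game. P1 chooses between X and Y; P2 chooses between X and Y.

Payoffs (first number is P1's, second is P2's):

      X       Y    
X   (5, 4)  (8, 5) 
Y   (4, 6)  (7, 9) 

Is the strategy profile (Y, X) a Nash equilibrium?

No

At (Y, X), P1 earns 4; switching to X would give 5, so P1 would deviate.
P2 earns 6; switching to Y would give 9, so P2 would deviate.
Since at least one player can profitably deviate, this is not a Nash equilibrium.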